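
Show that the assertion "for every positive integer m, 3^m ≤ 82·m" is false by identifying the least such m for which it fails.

Check each positive integer m in order until 3^m > 82·m.
For m = 1, 2, 3, 4, 5 the conclusion holds.
m = 6: 3^m = 729 and 82·m = 492, so 729 > 492.

m = 6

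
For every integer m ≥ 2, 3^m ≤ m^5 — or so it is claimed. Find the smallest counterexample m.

m = 11

A counterexample is any integer m ≥ 2 such that 3^m > m^5; we check each in order.
For m = 2, 3, 4, 5, 6, 7, 8, 9, 10 the conclusion holds.
m = 11: 3^m = 177147 and m^5 = 161051, so 177147 > 161051.
Thus m = 11 disproves the claim, and no smaller m works.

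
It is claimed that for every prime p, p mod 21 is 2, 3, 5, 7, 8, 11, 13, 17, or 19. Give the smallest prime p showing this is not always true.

We need the least prime p for which the claim fails.
For p = 2, 3, 5, 7, 11, 13, 17, 19, 23, 29 the conclusion holds.
p = 31: 31 mod 21 = 10 — not in {2, 3, 5, 7, 8, 11, 13, 17, 19}.

p = 31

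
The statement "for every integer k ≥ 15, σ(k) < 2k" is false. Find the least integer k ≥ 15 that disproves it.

k = 18

For k = 15, 16, 17 the conclusion holds.
k = 18: σ(18) = 39; 39 ≥ 36.
Hence k = 18 is a counterexample.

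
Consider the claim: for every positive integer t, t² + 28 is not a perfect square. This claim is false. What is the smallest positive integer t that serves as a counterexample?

Check each positive integer t in order until t² + 28 is a perfect square.
For t = 1, 2, 3, 4, 5 the conclusion holds.
t = 6: 6² + 28 = 64 = 8², a perfect square.

t = 6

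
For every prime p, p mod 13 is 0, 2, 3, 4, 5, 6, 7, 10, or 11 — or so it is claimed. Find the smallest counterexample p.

p = 47

Check each prime p in order until the claim fails.
The first 14 eligible values, up to p = 43, all satisfy the conclusion.
p = 47: 47 mod 13 = 8 — not in {0, 2, 3, 4, 5, 6, 7, 10, 11}.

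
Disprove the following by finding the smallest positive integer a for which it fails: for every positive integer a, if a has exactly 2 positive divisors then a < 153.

a = 157

For a = 2, 3, 5, 7, …, 139, 149, 151 the conclusion holds.
a = 157: τ(157) = 2; 157 ≥ 153.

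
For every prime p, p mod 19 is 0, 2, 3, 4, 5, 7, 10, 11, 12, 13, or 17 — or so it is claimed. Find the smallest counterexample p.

Check each prime p in order until the claim fails.
The first 11 eligible values, up to p = 31, all satisfy the conclusion.
p = 37: 37 mod 19 = 18 — not in {0, 2, 3, 4, 5, 7, 10, 11, 12, 13, 17}.
Thus p = 37 disproves the claim, and no smaller p works.

p = 37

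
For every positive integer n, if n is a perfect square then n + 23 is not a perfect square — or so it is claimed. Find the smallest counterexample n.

n = 121

We need the least positive integer n for which n is a perfect square but n + 23 is a perfect square.
The first 10 eligible values, up to n = 100, all satisfy the conclusion.
n = 121: 121 = 11² and 121 + 23 = 144 = 12².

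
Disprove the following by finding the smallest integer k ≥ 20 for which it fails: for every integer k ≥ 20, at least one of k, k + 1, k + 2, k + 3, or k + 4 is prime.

k = 20: 23 is prime.
k = 21: 23 is prime.
k = 22: 23 is prime.
k = 23: 23 is prime.
k = 24: 24 = 2 × 12; 25 = 5 × 5; 26 = 2 × 13; 27 = 3 × 9; 28 = 2 × 14 — all composite.
Hence k = 24 is a counterexample.

k = 24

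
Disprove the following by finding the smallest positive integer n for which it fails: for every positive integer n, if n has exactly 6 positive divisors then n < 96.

n = 98

For n = 12, 18, 20, 28, …, 75, 76, 92 the conclusion holds.
n = 98: τ(98) = 6; 98 ≥ 96.
So n = 98 is the smallest counterexample.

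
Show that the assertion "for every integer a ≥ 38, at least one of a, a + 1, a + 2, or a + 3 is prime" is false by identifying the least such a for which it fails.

a = 48

We need the least integer a ≥ 38 for which a, a + 1, a + 2, a + 3 are all composite.
For a = 38, 39, 40, 41, 42, 43, 44, 45, 46, 47 the conclusion holds.
a = 48: 48 = 2 × 24; 49 = 7 × 7; 50 = 2 × 25; 51 = 3 × 17 — all composite.
So a = 48 is the smallest counterexample.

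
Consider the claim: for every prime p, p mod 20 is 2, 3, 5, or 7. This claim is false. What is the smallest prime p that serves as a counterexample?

Check each prime p in order until the claim fails.
For p = 2, 3, 5, 7 the conclusion holds.
p = 11: 11 mod 20 = 11 — not in {2, 3, 5, 7}.
So p = 11 is the smallest counterexample.

p = 11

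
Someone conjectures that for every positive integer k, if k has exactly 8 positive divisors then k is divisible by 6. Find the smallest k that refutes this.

A counterexample is any positive integer k such that k has exactly 8 positive divisors but k is not divisible by 6; we check each in order.
k = 24: τ(24) = 8; 24 mod 6 = 0.
k = 30: τ(30) = 8; 30 mod 6 = 0.
k = 40: τ(40) = 8; 40 mod 6 = 4.

k = 40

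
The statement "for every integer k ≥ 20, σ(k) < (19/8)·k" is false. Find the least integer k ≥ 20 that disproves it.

The first 4 eligible values, up to k = 23, all satisfy the conclusion.
k = 24: σ(24) = 60; 60 ≥ 57.
So k = 24 is the smallest counterexample.

k = 24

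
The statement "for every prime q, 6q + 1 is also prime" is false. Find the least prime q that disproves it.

The first 7 eligible values, up to q = 17, all satisfy the conclusion.
q = 19: 6q + 1 = 115 = 5 × 23, not prime.

q = 19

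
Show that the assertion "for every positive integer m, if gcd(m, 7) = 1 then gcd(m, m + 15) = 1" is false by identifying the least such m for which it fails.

Check each positive integer m in order until gcd(m, 7) = 1 but gcd(m, m + 15) > 1.
m = 1: gcd(1, 16) = 1.
m = 2: gcd(2, 17) = 1.
m = 3: gcd(3, 18) = 3.

m = 3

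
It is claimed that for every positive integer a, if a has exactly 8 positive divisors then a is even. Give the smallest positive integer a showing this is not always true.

a = 105

For a = 24, 30, 40, 42, …, 88, 102, 104 the conclusion holds.
a = 105: divisors of 105: 1, 3, 5, 7, 15, 21, 35, 105; 105 is odd.
So a = 105 is the smallest counterexample.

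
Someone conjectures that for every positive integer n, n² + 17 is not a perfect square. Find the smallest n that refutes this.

n = 8

Check each positive integer n in order until n² + 17 is a perfect square.
For n = 1, 2, 3, 4, 5, 6, 7 the conclusion holds.
n = 8: 8² + 17 = 81 = 9², a perfect square.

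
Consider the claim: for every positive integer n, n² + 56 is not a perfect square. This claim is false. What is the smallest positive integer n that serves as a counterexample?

n = 5

Check each positive integer n in order until n² + 56 is a perfect square.
For n = 1, 2, 3, 4 the conclusion holds.
n = 5: 5² + 56 = 81 = 9², a perfect square.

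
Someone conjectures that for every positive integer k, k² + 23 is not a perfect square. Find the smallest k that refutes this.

k = 11

A counterexample is any positive integer k such that k² + 23 is a perfect square; we check each in order.
For k = 1, 2, 3, 4, 5, 6, 7, 8, 9, 10 the conclusion holds.
k = 11: 11² + 23 = 144 = 12², a perfect square.
So k = 11 is the smallest counterexample.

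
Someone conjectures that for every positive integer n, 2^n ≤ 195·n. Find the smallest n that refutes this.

n = 12

A counterexample is any positive integer n such that 2^n > 195·n; we check each in order.
For n = 1, 2, 3, 4, …, 9, 10, 11 the conclusion holds.
n = 12: 2^n = 4096 and 195·n = 2340, so 4096 > 2340.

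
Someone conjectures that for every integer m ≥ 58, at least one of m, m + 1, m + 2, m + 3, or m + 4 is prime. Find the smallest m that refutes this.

m = 58: 59 is prime.
m = 59: 59 is prime.
m = 60: 61 is prime.
m = 61: 61 is prime.
m = 62: 62 = 2 × 31; 63 = 3 × 21; 64 = 2 × 32; 65 = 5 × 13; 66 = 2 × 33 — all composite.
So m = 62 is the smallest counterexample.

m = 62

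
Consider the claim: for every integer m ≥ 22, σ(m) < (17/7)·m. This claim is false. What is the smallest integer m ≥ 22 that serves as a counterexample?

m = 24

We need the least integer m ≥ 22 for which the claim fails.
m = 22: σ(22) = 36; 36 < 374/7.
m = 23: σ(23) = 24; 24 < 391/7.
m = 24: σ(24) = 60; 60 ≥ 408/7.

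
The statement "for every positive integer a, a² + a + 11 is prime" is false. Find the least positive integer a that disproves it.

a = 10

Check each positive integer a in order until a² + a + 11 is not prime.
The first 9 eligible values, up to a = 9, all satisfy the conclusion.
a = 10: a² + a + 11 = 121 = 11 × 11, composite.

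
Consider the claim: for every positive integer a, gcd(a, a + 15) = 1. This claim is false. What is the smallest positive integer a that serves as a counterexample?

Check each positive integer a in order until gcd(a, a + 15) > 1.
a = 1: gcd(1, 16) = 1.
a = 2: gcd(2, 17) = 1.
a = 3: gcd(3, 18) = 3.
Thus a = 3 disproves the claim, and no smaller a works.

a = 3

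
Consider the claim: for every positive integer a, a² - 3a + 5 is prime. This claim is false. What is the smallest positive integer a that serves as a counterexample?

a = 4

Check each positive integer a in order until a² - 3a + 5 is not prime.
a = 1: a² - 3a + 5 = 3, prime.
a = 2: a² - 3a + 5 = 3, prime.
a = 3: a² - 3a + 5 = 5, prime.
a = 4: a² - 3a + 5 = 9 = 3 × 3, composite.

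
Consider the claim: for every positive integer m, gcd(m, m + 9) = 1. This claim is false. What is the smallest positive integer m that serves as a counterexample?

m = 3

m = 1: gcd(1, 10) = 1.
m = 2: gcd(2, 11) = 1.
m = 3: gcd(3, 12) = 3.
Thus m = 3 disproves the claim, and no smaller m works.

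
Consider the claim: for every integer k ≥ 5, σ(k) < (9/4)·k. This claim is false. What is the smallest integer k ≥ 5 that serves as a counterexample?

Check each integer k ≥ 5 in order until the claim fails.
For k = 5, 6, 7, 8, 9, 10, 11 the conclusion holds.
k = 12: σ(12) = 28; 28 ≥ 27.

k = 12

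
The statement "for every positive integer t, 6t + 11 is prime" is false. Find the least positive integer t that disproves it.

Check each positive integer t in order until 6t + 11 is not prime.
For t = 1, 2, 3 the conclusion holds.
t = 4: 6t + 11 = 35 = 5 × 7, composite.
Hence t = 4 is a counterexample.

t = 4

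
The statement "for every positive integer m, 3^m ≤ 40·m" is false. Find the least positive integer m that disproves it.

m = 5

A counterexample is any positive integer m such that 3^m > 40·m; we check each in order.
m = 1: 3^m = 3 and 40·m = 40, so 3 ≤ 40.
m = 2: 3^m = 9 and 40·m = 80, so 9 ≤ 80.
m = 3: 3^m = 27 and 40·m = 120, so 27 ≤ 120.
m = 4: 3^m = 81 and 40·m = 160, so 81 ≤ 160.
m = 5: 3^m = 243 and 40·m = 200, so 243 > 200.
Hence m = 5 is a counterexample.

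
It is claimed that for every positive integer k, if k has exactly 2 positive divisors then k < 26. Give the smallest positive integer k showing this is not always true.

The first 9 eligible values, up to k = 23, all satisfy the conclusion.
k = 29: τ(29) = 2; 29 ≥ 26.
Thus k = 29 disproves the claim, and no smaller k works.

k = 29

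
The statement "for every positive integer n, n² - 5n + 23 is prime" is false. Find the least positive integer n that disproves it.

n = 19

We need the least positive integer n for which n² - 5n + 23 is not prime.
For n = 1, 2, 3, 4, …, 16, 17, 18 the conclusion holds.
n = 19: n² - 5n + 23 = 289 = 17 × 17, composite.
Thus n = 19 disproves the claim, and no smaller n works.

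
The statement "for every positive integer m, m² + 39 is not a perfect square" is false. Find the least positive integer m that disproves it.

We need the least positive integer m for which m² + 39 is a perfect square.
m = 1: 1² + 39 = 40, not a perfect square.
m = 2: 2² + 39 = 43, not a perfect square.
m = 3: 3² + 39 = 48, not a perfect square.
m = 4: 4² + 39 = 55, not a perfect square.
m = 5: 5² + 39 = 64 = 8², a perfect square.
Hence m = 5 is a counterexample.

m = 5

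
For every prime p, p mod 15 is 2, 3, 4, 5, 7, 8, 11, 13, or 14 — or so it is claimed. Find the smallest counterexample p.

We need the least prime p for which the claim fails.
For p = 2, 3, 5, 7, 11, 13, 17, 19, 23, 29 the conclusion holds.
p = 31: 31 mod 15 = 1 — not in {2, 3, 4, 5, 7, 8, 11, 13, 14}.
Thus p = 31 disproves the claim, and no smaller p works.

p = 31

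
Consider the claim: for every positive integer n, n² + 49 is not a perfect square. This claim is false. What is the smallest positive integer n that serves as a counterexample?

n = 24

For n = 1, 2, 3, 4, …, 21, 22, 23 the conclusion holds.
n = 24: 24² + 49 = 625 = 25², a perfect square.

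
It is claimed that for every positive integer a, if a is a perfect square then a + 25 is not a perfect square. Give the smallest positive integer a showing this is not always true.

a = 144

The first 11 eligible values, up to a = 121, all satisfy the conclusion.
a = 144: 144 = 12² and 144 + 25 = 169 = 13².
Hence a = 144 is a counterexample.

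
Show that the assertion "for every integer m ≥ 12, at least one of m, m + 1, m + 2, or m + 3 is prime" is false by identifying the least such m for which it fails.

The first 12 eligible values, up to m = 23, all satisfy the conclusion.
m = 24: 24 = 2 × 12; 25 = 5 × 5; 26 = 2 × 13; 27 = 3 × 9 — all composite.
So m = 24 is the smallest counterexample.

m = 24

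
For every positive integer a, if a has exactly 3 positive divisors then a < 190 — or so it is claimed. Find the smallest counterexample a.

a = 289

We need the least positive integer a for which a has exactly 3 positive divisors but the claim fails.
For a = 4, 9, 25, 49, 121, 169 the conclusion holds.
a = 289: τ(289) = 3; 289 ≥ 190.
Hence a = 289 is a counterexample.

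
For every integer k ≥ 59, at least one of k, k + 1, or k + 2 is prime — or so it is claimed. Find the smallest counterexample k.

k = 62

For k = 59, 60, 61 the conclusion holds.
k = 62: 62 = 2 × 31; 63 = 3 × 21; 64 = 2 × 32 — all composite.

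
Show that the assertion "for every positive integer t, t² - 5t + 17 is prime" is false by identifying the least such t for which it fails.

t = 13

The first 12 eligible values, up to t = 12, all satisfy the conclusion.
t = 13: t² - 5t + 17 = 121 = 11 × 11, composite.
Thus t = 13 disproves the claim, and no smaller t works.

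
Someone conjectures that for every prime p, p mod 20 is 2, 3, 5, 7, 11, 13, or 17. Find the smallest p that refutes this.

A counterexample is any prime p such that the claim fails; we check each in order.
p = 2: 2 mod 20 = 2.
p = 3: 3 mod 20 = 3.
p = 5: 5 mod 20 = 5.
p = 7: 7 mod 20 = 7.
p = 11: 11 mod 20 = 11.
p = 13: 13 mod 20 = 13.
p = 17: 17 mod 20 = 17.
p = 19: 19 mod 20 = 19 — not in {2, 3, 5, 7, 11, 13, 17}.

p = 19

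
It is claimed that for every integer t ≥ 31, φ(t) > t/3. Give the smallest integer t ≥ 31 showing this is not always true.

A counterexample is any integer t ≥ 31 such that the claim fails; we check each in order.
t = 31: φ(31) = 30 and 31/3 = 31/3, so φ(31) > 31/3.
t = 32: φ(32) = 16 and 32/3 = 32/3, so φ(32) > 32/3.
t = 33: φ(33) = 20 and 33/3 = 11, so φ(33) > 33/3.
t = 34: φ(34) = 16 and 34/3 = 34/3, so φ(34) > 34/3.
t = 35: φ(35) = 24 and 35/3 = 35/3, so φ(35) > 35/3.
t = 36: φ(36) = 12 and 36/3 = 12, so φ(36) ≤ 36/3.

t = 36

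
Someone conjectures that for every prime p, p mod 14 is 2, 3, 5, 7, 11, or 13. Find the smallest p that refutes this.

p = 23

For p = 2, 3, 5, 7, 11, 13, 17, 19 the conclusion holds.
p = 23: 23 mod 14 = 9 — not in {2, 3, 5, 7, 11, 13}.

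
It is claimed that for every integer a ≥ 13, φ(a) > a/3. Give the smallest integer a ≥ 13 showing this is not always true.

A counterexample is any integer a ≥ 13 such that the claim fails; we check each in order.
For a = 13, 14, 15, 16, 17 the conclusion holds.
a = 18: φ(18) = 6 and 18/3 = 6, so φ(18) ≤ 18/3.

a = 18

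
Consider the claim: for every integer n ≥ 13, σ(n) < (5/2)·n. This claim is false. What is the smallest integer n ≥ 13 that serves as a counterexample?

A counterexample is any integer n ≥ 13 such that the claim fails; we check each in order.
The first 11 eligible values, up to n = 23, all satisfy the conclusion.
n = 24: σ(24) = 60; 60 ≥ 60.

n = 24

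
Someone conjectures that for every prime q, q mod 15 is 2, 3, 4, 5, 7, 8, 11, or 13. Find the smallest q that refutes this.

q = 29

We need the least prime q for which the claim fails.
For q = 2, 3, 5, 7, 11, 13, 17, 19, 23 the conclusion holds.
q = 29: 29 mod 15 = 14 — not in {2, 3, 4, 5, 7, 8, 11, 13}.
Thus q = 29 disproves the claim, and no smaller q works.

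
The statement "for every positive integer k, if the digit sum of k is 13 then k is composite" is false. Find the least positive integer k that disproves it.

k = 67

For k = 49, 58 the conclusion holds.
k = 67: digit sum 13; 67 is prime, not composite.
Hence k = 67 is a counterexample.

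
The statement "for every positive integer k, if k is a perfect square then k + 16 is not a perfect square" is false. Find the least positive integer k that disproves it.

For k = 1, 4 the conclusion holds.
k = 9: 9 = 3² and 9 + 16 = 25 = 5².

k = 9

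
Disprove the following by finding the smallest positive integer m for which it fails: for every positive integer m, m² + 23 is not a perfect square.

A counterexample is any positive integer m such that m² + 23 is a perfect square; we check each in order.
For m = 1, 2, 3, 4, 5, 6, 7, 8, 9, 10 the conclusion holds.
m = 11: 11² + 23 = 144 = 12², a perfect square.

m = 11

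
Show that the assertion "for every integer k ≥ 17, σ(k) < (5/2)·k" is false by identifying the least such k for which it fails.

The first 7 eligible values, up to k = 23, all satisfy the conclusion.
k = 24: σ(24) = 60; 60 ≥ 60.
So k = 24 is the smallest counterexample.

k = 24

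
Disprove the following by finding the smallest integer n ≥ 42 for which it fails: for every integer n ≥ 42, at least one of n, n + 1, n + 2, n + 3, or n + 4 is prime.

n = 48

For n = 42, 43, 44, 45, 46, 47 the conclusion holds.
n = 48: 48 = 2 × 24; 49 = 7 × 7; 50 = 2 × 25; 51 = 3 × 17; 52 = 2 × 26 — all composite.
Hence n = 48 is a counterexample.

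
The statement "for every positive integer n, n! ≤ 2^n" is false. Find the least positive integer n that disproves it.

n = 4

n = 1: n! = 1 and 2^n = 2, so 1 ≤ 2.
n = 2: n! = 2 and 2^n = 4, so 2 ≤ 4.
n = 3: n! = 6 and 2^n = 8, so 6 ≤ 8.
n = 4: n! = 24 and 2^n = 16, so 24 > 16.
So n = 4 is the smallest counterexample.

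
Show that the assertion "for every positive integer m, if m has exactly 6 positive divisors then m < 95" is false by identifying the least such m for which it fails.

The first 14 eligible values, up to m = 92, all satisfy the conclusion.
m = 98: τ(98) = 6; 98 ≥ 95.

m = 98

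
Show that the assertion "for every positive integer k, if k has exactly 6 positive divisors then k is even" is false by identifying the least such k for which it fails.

We need the least positive integer k for which k has exactly 6 positive divisors but k is odd.
For k = 12, 18, 20, 28, 32, 44 the conclusion holds.
k = 45: divisors of 45: 1, 3, 5, 9, 15, 45; 45 is odd.

k = 45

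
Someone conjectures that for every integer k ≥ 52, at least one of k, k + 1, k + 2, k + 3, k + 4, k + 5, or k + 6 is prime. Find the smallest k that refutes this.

For k = 52, 53, 54, 55, …, 87, 88, 89 the conclusion holds.
k = 90: 90 = 2 × 45; 91 = 7 × 13; 92 = 2 × 46; 93 = 3 × 31; 94 = 2 × 47; 95 = 5 × 19; 96 = 2 × 48 — all composite.
So k = 90 is the smallest counterexample.

k = 90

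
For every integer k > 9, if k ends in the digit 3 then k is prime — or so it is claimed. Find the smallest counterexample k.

Check each integer k > 9 in order until k ends in the digit 3 but k is not prime.
k = 13: 13 ends in 3 and is prime.
k = 23: 23 ends in 3 and is prime.
k = 33: 33 ends in 3; 33 = 3 × 11, composite.
Thus k = 33 disproves the claim, and no smaller k works.

k = 33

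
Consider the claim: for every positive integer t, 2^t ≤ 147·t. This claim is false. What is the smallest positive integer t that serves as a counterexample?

A counterexample is any positive integer t such that 2^t > 147·t; we check each in order.
The first 10 eligible values, up to t = 10, all satisfy the conclusion.
t = 11: 2^t = 2048 and 147·t = 1617, so 2048 > 1617.
So t = 11 is the smallest counterexample.

t = 11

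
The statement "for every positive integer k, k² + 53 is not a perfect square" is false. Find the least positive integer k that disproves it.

k = 26

Check each positive integer k in order until k² + 53 is a perfect square.
For k = 1, 2, 3, 4, …, 23, 24, 25 the conclusion holds.
k = 26: 26² + 53 = 729 = 27², a perfect square.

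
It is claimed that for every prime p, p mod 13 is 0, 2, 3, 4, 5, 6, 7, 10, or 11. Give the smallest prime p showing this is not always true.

Check each prime p in order until the claim fails.
For p = 2, 3, 5, 7, …, 37, 41, 43 the conclusion holds.
p = 47: 47 mod 13 = 8 — not in {0, 2, 3, 4, 5, 6, 7, 10, 11}.
Thus p = 47 disproves the claim, and no smaller p works.

p = 47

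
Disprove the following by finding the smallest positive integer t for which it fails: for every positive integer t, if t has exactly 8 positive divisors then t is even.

t = 105

We need the least positive integer t for which t has exactly 8 positive divisors but t is odd.
For t = 24, 30, 40, 42, …, 88, 102, 104 the conclusion holds.
t = 105: divisors of 105: 1, 3, 5, 7, 15, 21, 35, 105; 105 is odd.
Hence t = 105 is a counterexample.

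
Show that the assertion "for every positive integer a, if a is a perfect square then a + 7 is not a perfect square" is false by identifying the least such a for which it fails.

a = 9

Check each positive integer a in order until a is a perfect square but a + 7 is a perfect square.
For a = 1, 4 the conclusion holds.
a = 9: 9 = 3² and 9 + 7 = 16 = 4².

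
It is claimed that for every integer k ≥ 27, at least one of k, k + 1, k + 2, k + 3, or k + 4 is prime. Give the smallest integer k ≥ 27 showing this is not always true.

k = 32

For k = 27, 28, 29, 30, 31 the conclusion holds.
k = 32: 32 = 2 × 16; 33 = 3 × 11; 34 = 2 × 17; 35 = 5 × 7; 36 = 2 × 18 — all composite.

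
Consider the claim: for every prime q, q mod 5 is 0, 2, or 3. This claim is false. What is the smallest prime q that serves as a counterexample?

The first 4 eligible values, up to q = 7, all satisfy the conclusion.
q = 11: 11 mod 5 = 1 — not in {0, 2, 3}.

q = 11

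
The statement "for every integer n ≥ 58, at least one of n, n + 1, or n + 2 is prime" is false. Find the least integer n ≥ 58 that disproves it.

A counterexample is any integer n ≥ 58 such that n, n + 1, n + 2 are all composite; we check each in order.
n = 58: 59 is prime.
n = 59: 59 is prime.
n = 60: 61 is prime.
n = 61: 61 is prime.
n = 62: 62 = 2 × 31; 63 = 3 × 21; 64 = 2 × 32 — all composite.

n = 62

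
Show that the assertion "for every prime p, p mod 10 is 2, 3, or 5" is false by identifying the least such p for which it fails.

p = 7

Check each prime p in order until the claim fails.
p = 2: 2 mod 10 = 2.
p = 3: 3 mod 10 = 3.
p = 5: 5 mod 10 = 5.
p = 7: 7 mod 10 = 7 — not in {2, 3, 5}.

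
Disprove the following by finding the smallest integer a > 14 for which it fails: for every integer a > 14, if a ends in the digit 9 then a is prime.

For a = 19, 29 the conclusion holds.
a = 39: 39 ends in 9; 39 = 3 × 13, composite.

a = 39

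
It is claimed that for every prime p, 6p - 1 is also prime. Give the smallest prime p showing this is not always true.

A counterexample is any prime p such that 6p - 1 is not prime; we check each in order.
p = 2: 6p - 1 = 11, prime.
p = 3: 6p - 1 = 17, prime.
p = 5: 6p - 1 = 29, prime.
p = 7: 6p - 1 = 41, prime.
p = 11: 6p - 1 = 65 = 5 × 13, not prime.

p = 11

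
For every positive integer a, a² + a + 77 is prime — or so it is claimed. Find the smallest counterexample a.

a = 6

For a = 1, 2, 3, 4, 5 the conclusion holds.
a = 6: a² + a + 77 = 119 = 7 × 17, composite.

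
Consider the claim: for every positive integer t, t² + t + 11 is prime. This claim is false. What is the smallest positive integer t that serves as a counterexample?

t = 10

A counterexample is any positive integer t such that t² + t + 11 is not prime; we check each in order.
The first 9 eligible values, up to t = 9, all satisfy the conclusion.
t = 10: t² + t + 11 = 121 = 11 × 11, composite.
So t = 10 is the smallest counterexample.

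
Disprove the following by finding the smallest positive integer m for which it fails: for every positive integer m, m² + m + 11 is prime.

Check each positive integer m in order until m² + m + 11 is not prime.
The first 9 eligible values, up to m = 9, all satisfy the conclusion.
m = 10: m² + m + 11 = 121 = 11 × 11, composite.
Thus m = 10 disproves the claim, and no smaller m works.

m = 10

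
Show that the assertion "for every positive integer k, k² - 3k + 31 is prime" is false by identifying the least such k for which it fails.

k = 4

A counterexample is any positive integer k such that k² - 3k + 31 is not prime; we check each in order.
For k = 1, 2, 3 the conclusion holds.
k = 4: k² - 3k + 31 = 35 = 5 × 7, composite.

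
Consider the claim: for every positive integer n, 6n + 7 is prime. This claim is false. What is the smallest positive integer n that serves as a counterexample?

n = 3

Check each positive integer n in order until 6n + 7 is not prime.
n = 1: 6n + 7 = 13, prime.
n = 2: 6n + 7 = 19, prime.
n = 3: 6n + 7 = 25 = 5 × 5, composite.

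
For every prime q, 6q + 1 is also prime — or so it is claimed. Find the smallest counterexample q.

q = 19

q = 2: 6q + 1 = 13, prime.
q = 3: 6q + 1 = 19, prime.
q = 5: 6q + 1 = 31, prime.
q = 7: 6q + 1 = 43, prime.
q = 11: 6q + 1 = 67, prime.
q = 13: 6q + 1 = 79, prime.
q = 17: 6q + 1 = 103, prime.
q = 19: 6q + 1 = 115 = 5 × 23, not prime.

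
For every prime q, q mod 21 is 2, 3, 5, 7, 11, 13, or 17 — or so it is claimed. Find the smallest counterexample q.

Check each prime q in order until the claim fails.
For q = 2, 3, 5, 7, 11, 13, 17 the conclusion holds.
q = 19: 19 mod 21 = 19 — not in {2, 3, 5, 7, 11, 13, 17}.
Hence q = 19 is a counterexample.

q = 19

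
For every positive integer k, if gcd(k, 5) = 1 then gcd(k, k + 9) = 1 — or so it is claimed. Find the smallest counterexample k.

k = 3

We need the least positive integer k for which gcd(k, 5) = 1 but gcd(k, k + 9) > 1.
For k = 1, 2 the conclusion holds.
k = 3: gcd(3, 12) = 3.
Hence k = 3 is a counterexample.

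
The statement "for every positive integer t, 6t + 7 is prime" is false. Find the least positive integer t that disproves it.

t = 3

We need the least positive integer t for which 6t + 7 is not prime.
t = 1: 6t + 7 = 13, prime.
t = 2: 6t + 7 = 19, prime.
t = 3: 6t + 7 = 25 = 5 × 5, composite.
Thus t = 3 disproves the claim, and no smaller t works.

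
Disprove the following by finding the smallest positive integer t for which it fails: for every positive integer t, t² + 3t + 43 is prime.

t = 39

We need the least positive integer t for which t² + 3t + 43 is not prime.
The first 38 eligible values, up to t = 38, all satisfy the conclusion.
t = 39: t² + 3t + 43 = 1681 = 41 × 41, composite.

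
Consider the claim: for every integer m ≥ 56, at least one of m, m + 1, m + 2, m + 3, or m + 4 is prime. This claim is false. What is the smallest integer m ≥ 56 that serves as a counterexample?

m = 56: 59 is prime.
m = 57: 59 is prime.
m = 58: 59 is prime.
m = 59: 59 is prime.
m = 60: 61 is prime.
m = 61: 61 is prime.
m = 62: 62 = 2 × 31; 63 = 3 × 21; 64 = 2 × 32; 65 = 5 × 13; 66 = 2 × 33 — all composite.
Thus m = 62 disproves the claim, and no smaller m works.

m = 62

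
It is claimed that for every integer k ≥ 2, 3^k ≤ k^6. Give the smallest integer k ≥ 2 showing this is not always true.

We need the least integer k ≥ 2 for which 3^k > k^6.
The first 13 eligible values, up to k = 14, all satisfy the conclusion.
k = 15: 3^k = 14348907 and k^6 = 11390625, so 14348907 > 11390625.

k = 15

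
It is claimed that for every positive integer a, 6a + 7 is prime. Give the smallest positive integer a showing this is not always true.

a = 3

We need the least positive integer a for which 6a + 7 is not prime.
a = 1: 6a + 7 = 13, prime.
a = 2: 6a + 7 = 19, prime.
a = 3: 6a + 7 = 25 = 5 × 5, composite.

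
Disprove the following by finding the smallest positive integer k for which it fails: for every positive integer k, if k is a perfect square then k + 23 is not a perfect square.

A counterexample is any positive integer k such that k is a perfect square but k + 23 is a perfect square; we check each in order.
For k = 1, 4, 9, 16, 25, 36, 49, 64, 81, 100 the conclusion holds.
k = 121: 121 = 11² and 121 + 23 = 144 = 12².

k = 121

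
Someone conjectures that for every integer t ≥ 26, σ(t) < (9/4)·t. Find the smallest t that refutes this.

A counterexample is any integer t ≥ 26 such that the claim fails; we check each in order.
The first 4 eligible values, up to t = 29, all satisfy the conclusion.
t = 30: σ(30) = 72; 72 ≥ 135/2.
So t = 30 is the smallest counterexample.

t = 30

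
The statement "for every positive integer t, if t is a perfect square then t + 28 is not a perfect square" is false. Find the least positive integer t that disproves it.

Check each positive integer t in order until t is a perfect square but t + 28 is a perfect square.
t = 1: 1 + 28 = 29, not a perfect square.
t = 4: 4 + 28 = 32, not a perfect square.
t = 9: 9 + 28 = 37, not a perfect square.
t = 16: 16 + 28 = 44, not a perfect square.
t = 25: 25 + 28 = 53, not a perfect square.
t = 36: 36 = 6² and 36 + 28 = 64 = 8².

t = 36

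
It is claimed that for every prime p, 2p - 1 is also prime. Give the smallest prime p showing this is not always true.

p = 5

p = 2: 2p - 1 = 3, prime.
p = 3: 2p - 1 = 5, prime.
p = 5: 2p - 1 = 9 = 3 × 3, not prime.
Hence p = 5 is a counterexample.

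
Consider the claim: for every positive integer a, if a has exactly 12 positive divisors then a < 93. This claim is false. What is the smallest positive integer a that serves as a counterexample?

a = 96

The first 4 eligible values, up to a = 90, all satisfy the conclusion.
a = 96: τ(96) = 12; 96 ≥ 93.
Hence a = 96 is a counterexample.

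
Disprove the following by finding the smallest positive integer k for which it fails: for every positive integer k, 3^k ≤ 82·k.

We need the least positive integer k for which 3^k > 82·k.
k = 1: 3^k = 3 and 82·k = 82, so 3 ≤ 82.
k = 2: 3^k = 9 and 82·k = 164, so 9 ≤ 164.
k = 3: 3^k = 27 and 82·k = 246, so 27 ≤ 246.
k = 4: 3^k = 81 and 82·k = 328, so 81 ≤ 328.
k = 5: 3^k = 243 and 82·k = 410, so 243 ≤ 410.
k = 6: 3^k = 729 and 82·k = 492, so 729 > 492.
So k = 6 is the smallest counterexample.

k = 6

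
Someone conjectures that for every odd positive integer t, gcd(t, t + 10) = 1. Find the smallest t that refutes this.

t = 5

t = 1: gcd(1, 11) = 1.
t = 3: gcd(3, 13) = 1.
t = 5: gcd(5, 15) = 5.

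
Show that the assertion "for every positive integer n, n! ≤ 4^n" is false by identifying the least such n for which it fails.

For n = 1, 2, 3, 4, 5, 6, 7, 8 the conclusion holds.
n = 9: n! = 362880 and 4^n = 262144, so 362880 > 262144.
Hence n = 9 is a counterexample.

n = 9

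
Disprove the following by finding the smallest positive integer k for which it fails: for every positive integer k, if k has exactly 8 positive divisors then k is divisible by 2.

For k = 24, 30, 40, 42, …, 88, 102, 104 the conclusion holds.
k = 105: τ(105) = 8; 105 mod 2 = 1.

k = 105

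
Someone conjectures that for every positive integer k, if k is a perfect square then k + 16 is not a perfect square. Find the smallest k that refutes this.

k = 9

A counterexample is any positive integer k such that k is a perfect square but k + 16 is a perfect square; we check each in order.
k = 1: 1 + 16 = 17, not a perfect square.
k = 4: 4 + 16 = 20, not a perfect square.
k = 9: 9 = 3² and 9 + 16 = 25 = 5².
Thus k = 9 disproves the claim, and no smaller k works.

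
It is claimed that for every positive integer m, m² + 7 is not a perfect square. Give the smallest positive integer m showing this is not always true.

We need the least positive integer m for which m² + 7 is a perfect square.
For m = 1, 2 the conclusion holds.
m = 3: 3² + 7 = 16 = 4², a perfect square.

m = 3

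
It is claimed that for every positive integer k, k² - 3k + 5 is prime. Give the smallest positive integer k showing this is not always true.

k = 4

Check each positive integer k in order until k² - 3k + 5 is not prime.
For k = 1, 2, 3 the conclusion holds.
k = 4: k² - 3k + 5 = 9 = 3 × 3, composite.
Hence k = 4 is a counterexample.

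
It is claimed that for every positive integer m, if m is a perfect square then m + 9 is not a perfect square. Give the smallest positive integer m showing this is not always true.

m = 16

A counterexample is any positive integer m such that m is a perfect square but m + 9 is a perfect square; we check each in order.
For m = 1, 4, 9 the conclusion holds.
m = 16: 16 = 4² and 16 + 9 = 25 = 5².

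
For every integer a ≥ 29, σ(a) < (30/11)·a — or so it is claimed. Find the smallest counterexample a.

Check each integer a ≥ 29 in order until the claim fails.
For a = 29, 30, 31, 32, …, 57, 58, 59 the conclusion holds.
a = 60: σ(60) = 168; 168 ≥ 1800/11.
Hence a = 60 is a counterexample.

a = 60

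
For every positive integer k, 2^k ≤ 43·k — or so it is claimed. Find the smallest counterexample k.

A counterexample is any positive integer k such that 2^k > 43·k; we check each in order.
The first 8 eligible values, up to k = 8, all satisfy the conclusion.
k = 9: 2^k = 512 and 43·k = 387, so 512 > 387.
Thus k = 9 disproves the claim, and no smaller k works.

k = 9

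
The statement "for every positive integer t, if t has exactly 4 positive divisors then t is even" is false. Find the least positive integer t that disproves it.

t = 15

We need the least positive integer t for which t has exactly 4 positive divisors but t is odd.
The first 4 eligible values, up to t = 14, all satisfy the conclusion.
t = 15: divisors of 15: 1, 3, 5, 15; 15 is odd.
Hence t = 15 is a counterexample.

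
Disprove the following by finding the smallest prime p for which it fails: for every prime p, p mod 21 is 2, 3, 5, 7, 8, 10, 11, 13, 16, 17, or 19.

p = 41

For p = 2, 3, 5, 7, …, 29, 31, 37 the conclusion holds.
p = 41: 41 mod 21 = 20 — not in {2, 3, 5, 7, 8, 10, 11, 13, 16, 17, 19}.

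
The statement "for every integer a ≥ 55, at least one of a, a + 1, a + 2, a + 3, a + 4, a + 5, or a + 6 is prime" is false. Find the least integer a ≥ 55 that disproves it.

a = 90

We need the least integer a ≥ 55 for which a, a + 1, a + 2, a + 3, a + 4, a + 5, a + 6 are all composite.
The first 35 eligible values, up to a = 89, all satisfy the conclusion.
a = 90: 90 = 2 × 45; 91 = 7 × 13; 92 = 2 × 46; 93 = 3 × 31; 94 = 2 × 47; 95 = 5 × 19; 96 = 2 × 48 — all composite.
So a = 90 is the smallest counterexample.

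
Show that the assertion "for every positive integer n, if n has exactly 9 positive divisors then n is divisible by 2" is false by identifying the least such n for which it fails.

We need the least positive integer n for which n has exactly 9 positive divisors but n is not divisible by 2.
For n = 36, 100, 196 the conclusion holds.
n = 225: τ(225) = 9; 225 mod 2 = 1.
Hence n = 225 is a counterexample.

n = 225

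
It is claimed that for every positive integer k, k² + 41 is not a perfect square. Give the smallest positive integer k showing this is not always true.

k = 20

We need the least positive integer k for which k² + 41 is a perfect square.
For k = 1, 2, 3, 4, …, 17, 18, 19 the conclusion holds.
k = 20: 20² + 41 = 441 = 21², a perfect square.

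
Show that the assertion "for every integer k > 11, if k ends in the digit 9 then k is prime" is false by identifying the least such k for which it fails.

k = 39

A counterexample is any integer k > 11 such that k ends in the digit 9 but k is not prime; we check each in order.
For k = 19, 29 the conclusion holds.
k = 39: 39 ends in 9; 39 = 3 × 13, composite.
Thus k = 39 disproves the claim, and no smaller k works.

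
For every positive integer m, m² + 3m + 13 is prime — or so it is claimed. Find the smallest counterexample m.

Check each positive integer m in order until m² + 3m + 13 is not prime.
For m = 1, 2, 3, 4, 5, 6, 7, 8 the conclusion holds.
m = 9: m² + 3m + 13 = 121 = 11 × 11, composite.
Hence m = 9 is a counterexample.

m = 9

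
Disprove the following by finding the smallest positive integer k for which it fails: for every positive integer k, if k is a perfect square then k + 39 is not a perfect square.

Check each positive integer k in order until k is a perfect square but k + 39 is a perfect square.
k = 1: 1 + 39 = 40, not a perfect square.
k = 4: 4 + 39 = 43, not a perfect square.
k = 9: 9 + 39 = 48, not a perfect square.
k = 16: 16 + 39 = 55, not a perfect square.
k = 25: 25 = 5² and 25 + 39 = 64 = 8².

k = 25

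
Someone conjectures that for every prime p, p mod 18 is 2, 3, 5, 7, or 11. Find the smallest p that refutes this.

p = 13

The first 5 eligible values, up to p = 11, all satisfy the conclusion.
p = 13: 13 mod 18 = 13 — not in {2, 3, 5, 7, 11}.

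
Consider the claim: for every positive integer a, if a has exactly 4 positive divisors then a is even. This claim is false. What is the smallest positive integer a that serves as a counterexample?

a = 15

A counterexample is any positive integer a such that a has exactly 4 positive divisors but a is odd; we check each in order.
For a = 6, 8, 10, 14 the conclusion holds.
a = 15: divisors of 15: 1, 3, 5, 15; 15 is odd.
Hence a = 15 is a counterexample.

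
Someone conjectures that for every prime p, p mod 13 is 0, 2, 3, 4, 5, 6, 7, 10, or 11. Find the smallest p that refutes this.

p = 47

For p = 2, 3, 5, 7, …, 37, 41, 43 the conclusion holds.
p = 47: 47 mod 13 = 8 — not in {0, 2, 3, 4, 5, 6, 7, 10, 11}.
So p = 47 is the smallest counterexample.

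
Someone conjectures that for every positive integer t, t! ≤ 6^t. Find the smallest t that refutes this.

t = 14

The first 13 eligible values, up to t = 13, all satisfy the conclusion.
t = 14: t! = 87178291200 and 6^t = 78364164096, so 87178291200 > 78364164096.
Hence t = 14 is a counterexample.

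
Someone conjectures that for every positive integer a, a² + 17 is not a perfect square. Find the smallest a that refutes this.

a = 8

Check each positive integer a in order until a² + 17 is a perfect square.
The first 7 eligible values, up to a = 7, all satisfy the conclusion.
a = 8: 8² + 17 = 81 = 9², a perfect square.
Thus a = 8 disproves the claim, and no smaller a works.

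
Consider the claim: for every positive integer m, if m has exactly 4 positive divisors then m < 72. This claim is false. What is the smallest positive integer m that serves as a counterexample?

The first 22 eligible values, up to m = 69, all satisfy the conclusion.
m = 74: τ(74) = 4; 74 ≥ 72.
Hence m = 74 is a counterexample.

m = 74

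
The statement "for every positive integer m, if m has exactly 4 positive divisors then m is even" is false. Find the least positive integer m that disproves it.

m = 15

A counterexample is any positive integer m such that m has exactly 4 positive divisors but m is odd; we check each in order.
m = 6: divisors of 6: 1, 2, 3, 6; 6 is even.
m = 8: divisors of 8: 1, 2, 4, 8; 8 is even.
m = 10: divisors of 10: 1, 2, 5, 10; 10 is even.
m = 14: divisors of 14: 1, 2, 7, 14; 14 is even.
m = 15: divisors of 15: 1, 3, 5, 15; 15 is odd.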